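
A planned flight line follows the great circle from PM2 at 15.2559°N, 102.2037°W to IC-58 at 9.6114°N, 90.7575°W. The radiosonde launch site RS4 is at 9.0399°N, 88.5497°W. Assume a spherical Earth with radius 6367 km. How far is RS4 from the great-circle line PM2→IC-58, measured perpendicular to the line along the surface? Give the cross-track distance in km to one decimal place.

58.1 km

δ₁₃ = central angle PM2→RS4 = 0.256853 rad  (haversine)
θ₁₃ = bearing PM2→RS4 = 113.410°,  θ₁₂ = bearing PM2→IC-58 = 115.469°
dₓₜ = R·arcsin(sin δ₁₃ · sin(θ₁₃ − θ₁₂)) = 6367·arcsin(0.25404·sin(-2.059°)) = -58.101 km
|dₓₜ| = 58.101 km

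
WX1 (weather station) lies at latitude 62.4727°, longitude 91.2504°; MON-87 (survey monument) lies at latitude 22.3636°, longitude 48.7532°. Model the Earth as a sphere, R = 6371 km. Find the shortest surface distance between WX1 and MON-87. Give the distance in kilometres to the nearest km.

Δφ = -40.1091°,  Δλ = -42.4972°
a = sin²(Δφ/2) + cos φ₁ cos φ₂ sin²(Δλ/2) = 0.173729
c = 2·arcsin(√a) = 0.859861 rad = 49.2664°
d = R·c = 6371 × 0.859861 = 5478.2 km

5478 km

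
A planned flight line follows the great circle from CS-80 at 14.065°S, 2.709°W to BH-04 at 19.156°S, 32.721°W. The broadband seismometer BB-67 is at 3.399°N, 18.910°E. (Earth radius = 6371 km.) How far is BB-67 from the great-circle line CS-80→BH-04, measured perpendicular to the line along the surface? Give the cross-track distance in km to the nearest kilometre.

1180 km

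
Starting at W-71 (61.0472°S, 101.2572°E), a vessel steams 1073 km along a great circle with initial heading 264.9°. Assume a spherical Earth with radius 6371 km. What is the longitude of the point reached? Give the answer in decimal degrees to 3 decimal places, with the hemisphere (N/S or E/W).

δ = d/R = 1073/6371 = 0.168419 rad
φ₂ = arcsin(sin φ₁ cos δ + cos φ₁ sin δ cos θ)
   = arcsin(-0.87502·0.98585 + 0.48409·0.16762·-0.08889) = -60.44138°
λ₂ = λ₁ + atan2(sin θ sin δ cos φ₁, cos δ − sin φ₁ sin φ₂) = 81.47490°

81.475°E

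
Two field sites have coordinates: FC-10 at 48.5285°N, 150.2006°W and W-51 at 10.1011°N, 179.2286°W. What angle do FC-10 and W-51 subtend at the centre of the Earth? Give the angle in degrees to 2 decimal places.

Δφ = -38.4274°,  Δλ = -29.0280°
a = sin²(Δφ/2) + cos φ₁ cos φ₂ sin²(Δλ/2) = 0.149252
c = 2·arcsin(√a) = 0.793302 rad = 45.4528°

45.45°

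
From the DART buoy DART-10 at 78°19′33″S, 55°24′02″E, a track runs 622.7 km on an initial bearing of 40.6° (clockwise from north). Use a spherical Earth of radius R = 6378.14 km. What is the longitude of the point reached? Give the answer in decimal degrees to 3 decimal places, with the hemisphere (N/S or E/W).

68.442°E

DART-10: φ = -78.32583°, λ = +55.40056°
δ = d/R = 622.7/6378.14 = 0.097630 rad
φ₂ = arcsin(sin φ₁ cos δ + cos φ₁ sin δ cos θ)
   = arcsin(-0.97931·0.99524 + 0.20235·0.09748·0.75927) = -73.67341°
λ₂ = λ₁ + atan2(sin θ sin δ cos φ₁, cos δ − sin φ₁ sin φ₂) = 68.44197°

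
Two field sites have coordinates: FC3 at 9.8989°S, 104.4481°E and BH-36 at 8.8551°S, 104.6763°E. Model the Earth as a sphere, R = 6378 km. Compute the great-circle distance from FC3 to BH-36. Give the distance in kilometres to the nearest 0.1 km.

118.9 km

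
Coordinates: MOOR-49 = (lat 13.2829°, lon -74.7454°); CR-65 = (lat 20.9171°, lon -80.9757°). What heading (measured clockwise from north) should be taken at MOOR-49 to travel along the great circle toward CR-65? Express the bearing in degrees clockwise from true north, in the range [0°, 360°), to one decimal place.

Δλ = -6.2303°
y = sin Δλ · cos φ₂ = -0.101373
x = cos φ₁ sin φ₂ − sin φ₁ cos φ₂ cos Δλ = 0.134116
θ = atan2(y, x) = -37.0843° → 322.9157° (mod 360°)

322.9°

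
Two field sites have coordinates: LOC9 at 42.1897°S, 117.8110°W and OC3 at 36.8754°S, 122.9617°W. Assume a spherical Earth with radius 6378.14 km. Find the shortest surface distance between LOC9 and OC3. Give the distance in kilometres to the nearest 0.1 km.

738.3 km

Δφ = 5.3143°,  Δλ = -5.1507°
a = sin²(Δφ/2) + cos φ₁ cos φ₂ sin²(Δλ/2) = 0.003346
c = 2·arcsin(√a) = 0.115751 rad = 6.6321°
d = R·c = 6378.14 × 0.115751 = 738.3 km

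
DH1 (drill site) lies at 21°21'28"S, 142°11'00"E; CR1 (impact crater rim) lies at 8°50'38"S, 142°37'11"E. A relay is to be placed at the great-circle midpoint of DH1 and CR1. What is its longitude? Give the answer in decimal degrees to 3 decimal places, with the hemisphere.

DH1: φ = -21.35778°, λ = +142.18333°
CR1: φ = -8.84389°, λ = +142.61972°
Bx = cos φ₂ cos Δλ = 0.988082,  By = cos φ₂ sin Δλ = 0.007526
φₘ = atan2(sin φ₁ + sin φ₂, √((cos φ₁ + Bx)² + By²)) = -15.10094°
λₘ = λ₁ + atan2(By, cos φ₁ + Bx) = 142.40798°

142.408°E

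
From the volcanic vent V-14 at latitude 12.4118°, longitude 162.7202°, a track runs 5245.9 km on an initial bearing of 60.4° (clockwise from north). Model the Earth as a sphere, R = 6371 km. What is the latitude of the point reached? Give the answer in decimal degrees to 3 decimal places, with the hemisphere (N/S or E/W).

29.995°N

δ = d/R = 5245.9/6371 = 0.823403 rad
φ₂ = arcsin(sin φ₁ cos δ + cos φ₁ sin δ cos θ)
   = arcsin(0.21494·0.67973 + 0.97663·0.73346·0.49394) = 29.99467°
λ₂ = λ₁ + atan2(sin θ sin δ cos φ₁, cos δ − sin φ₁ sin φ₂) = -149.85737°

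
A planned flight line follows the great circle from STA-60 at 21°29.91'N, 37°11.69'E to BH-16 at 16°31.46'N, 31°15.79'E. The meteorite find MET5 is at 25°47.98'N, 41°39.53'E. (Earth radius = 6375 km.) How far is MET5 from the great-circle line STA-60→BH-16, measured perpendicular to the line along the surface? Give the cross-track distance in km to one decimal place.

77.5 km

STA-60: φ = +21.49850°, λ = +37.19483°
BH-16: φ = +16.52433°, λ = +31.26317°
MET5: φ = +25.79967°, λ = +41.65883°
δ₁₃ = central angle STA-60→MET5 = 0.103560 rad  (haversine)
θ₁₃ = bearing STA-60→MET5 = 42.677°,  θ₁₂ = bearing STA-60→BH-16 = 229.430°
dₓₜ = R·arcsin(sin δ₁₃ · sin(θ₁₃ − θ₁₂)) = 6375·arcsin(0.10338·sin(-186.753°)) = 77.500 km
|dₓₜ| = 77.500 km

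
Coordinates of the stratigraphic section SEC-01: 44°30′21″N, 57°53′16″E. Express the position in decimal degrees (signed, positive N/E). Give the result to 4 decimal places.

lat: 44.5058° N → +44.5058°
lon: 57.8878° E → +57.8878°

+44.5058°, +57.8878°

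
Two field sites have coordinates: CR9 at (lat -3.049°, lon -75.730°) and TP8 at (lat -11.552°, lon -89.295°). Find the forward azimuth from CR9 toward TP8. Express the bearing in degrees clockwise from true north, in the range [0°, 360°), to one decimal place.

Δλ = -13.5650°
y = sin Δλ · cos φ₂ = -0.229797
x = cos φ₁ sin φ₂ − sin φ₁ cos φ₂ cos Δλ = -0.149315
θ = atan2(y, x) = -123.0145° → 236.9855° (mod 360°)

237.0°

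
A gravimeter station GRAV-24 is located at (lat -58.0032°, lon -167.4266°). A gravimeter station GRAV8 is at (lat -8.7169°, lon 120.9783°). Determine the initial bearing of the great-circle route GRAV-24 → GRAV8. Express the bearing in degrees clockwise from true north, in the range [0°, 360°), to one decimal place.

Δλ = -71.5951°
y = sin Δλ · cos φ₂ = -0.937889
x = cos φ₁ sin φ₂ − sin φ₁ cos φ₂ cos Δλ = 0.184368
θ = atan2(y, x) = -78.8788° → 281.1212° (mod 360°)

281.1°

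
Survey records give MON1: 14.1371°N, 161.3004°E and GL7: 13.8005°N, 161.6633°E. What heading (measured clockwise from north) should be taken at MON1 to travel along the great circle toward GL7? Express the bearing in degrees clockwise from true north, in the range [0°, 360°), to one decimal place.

133.7°

Δλ = 0.3629°
y = sin Δλ · cos φ₂ = 0.006151
x = cos φ₁ sin φ₂ − sin φ₁ cos φ₂ cos Δλ = -0.005870
θ = atan2(y, x) = 133.6612° → 133.6612° (mod 360°)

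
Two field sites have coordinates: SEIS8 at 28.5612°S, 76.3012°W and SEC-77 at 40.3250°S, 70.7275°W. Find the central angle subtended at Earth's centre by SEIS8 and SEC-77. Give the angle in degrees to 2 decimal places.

12.62°

Δφ = -11.7638°,  Δλ = 5.5737°
a = sin²(Δφ/2) + cos φ₁ cos φ₂ sin²(Δλ/2) = 0.012085
c = 2·arcsin(√a) = 0.220306 rad = 12.6226°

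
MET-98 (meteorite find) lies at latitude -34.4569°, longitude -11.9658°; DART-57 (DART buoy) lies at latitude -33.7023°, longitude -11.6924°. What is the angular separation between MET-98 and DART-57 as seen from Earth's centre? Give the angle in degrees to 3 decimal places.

0.788°

Δφ = 0.7546°,  Δλ = 0.2734°
a = sin²(Δφ/2) + cos φ₁ cos φ₂ sin²(Δλ/2) = 0.000047
c = 2·arcsin(√a) = 0.013750 rad = 0.7878°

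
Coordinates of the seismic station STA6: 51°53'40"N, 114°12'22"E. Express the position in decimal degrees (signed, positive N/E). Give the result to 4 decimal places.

+51.8944°, +114.2061°

lat: 51.8944° N → +51.8944°
lon: 114.2061° E → +114.2061°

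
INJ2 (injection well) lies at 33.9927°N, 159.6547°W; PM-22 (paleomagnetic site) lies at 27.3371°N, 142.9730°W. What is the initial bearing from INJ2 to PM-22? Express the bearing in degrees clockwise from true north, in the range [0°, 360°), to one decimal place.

110.4°

Δλ = 16.6817°
y = sin Δλ · cos φ₂ = 0.254996
x = cos φ₁ sin φ₂ − sin φ₁ cos φ₂ cos Δλ = -0.094999
θ = atan2(y, x) = 110.4329° → 110.4329° (mod 360°)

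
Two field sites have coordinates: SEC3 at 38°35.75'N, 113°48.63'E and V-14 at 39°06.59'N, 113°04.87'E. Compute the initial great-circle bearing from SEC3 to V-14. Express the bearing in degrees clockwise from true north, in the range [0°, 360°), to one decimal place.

312.4°

SEC3: φ = +38.59583°, λ = +113.81050°
V-14: φ = +39.10983°, λ = +113.08117°
Δλ = -0.7293°
y = sin Δλ · cos φ₂ = -0.009877
x = cos φ₁ sin φ₂ − sin φ₁ cos φ₂ cos Δλ = 0.009010
θ = atan2(y, x) = -47.6276° → 312.3724° (mod 360°)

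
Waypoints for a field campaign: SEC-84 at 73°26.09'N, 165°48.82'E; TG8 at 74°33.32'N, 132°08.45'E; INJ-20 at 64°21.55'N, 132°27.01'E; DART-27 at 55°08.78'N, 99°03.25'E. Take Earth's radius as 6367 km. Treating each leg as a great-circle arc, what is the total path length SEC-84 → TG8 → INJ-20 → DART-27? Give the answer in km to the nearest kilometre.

4255 km

SEC-84: φ = +73.43483°, λ = +165.81367°
TG8: φ = +74.55533°, λ = +132.14083°
INJ-20: φ = +64.35917°, λ = +132.45017°
DART-27: φ = +55.14633°, λ = +99.05417°
SEC-84→TG8: c = 0.160986 rad, d = 1025.00 km
TG8→INJ-20: c = 0.177966 rad, d = 1133.11 km
INJ-20→DART-27: c = 0.329302 rad, d = 2096.66 km
Total = 1025.00 + 1133.11 + 2096.66 = 4254.77 km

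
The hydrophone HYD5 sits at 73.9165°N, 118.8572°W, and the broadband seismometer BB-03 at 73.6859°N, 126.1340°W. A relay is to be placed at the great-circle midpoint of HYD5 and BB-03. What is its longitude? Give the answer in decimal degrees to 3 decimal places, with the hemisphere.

122.521°W

Bx = cos φ₂ cos Δλ = 0.278640,  By = cos φ₂ sin Δλ = -0.035580
φₘ = atan2(sin φ₁ + sin φ₂, √((cos φ₁ + Bx)² + By²)) = 73.83214°
λₘ = λ₁ + atan2(By, cos φ₁ + Bx) = -122.52084°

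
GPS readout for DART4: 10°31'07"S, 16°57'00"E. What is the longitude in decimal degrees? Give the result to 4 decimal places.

16.9500°E

16° + 57′/60 + 0″/3600 = 16 + 0.95000 + 0.00000 = 16.9500°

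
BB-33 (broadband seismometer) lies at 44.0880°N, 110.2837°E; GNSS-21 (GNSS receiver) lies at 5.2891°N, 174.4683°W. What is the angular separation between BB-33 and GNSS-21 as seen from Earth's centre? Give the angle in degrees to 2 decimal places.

Δφ = -38.7989°,  Δλ = 75.2480°
a = sin²(Δφ/2) + cos φ₁ cos φ₂ sin²(Δλ/2) = 0.376872
c = 2·arcsin(√a) = 1.321982 rad = 75.7440°

75.74°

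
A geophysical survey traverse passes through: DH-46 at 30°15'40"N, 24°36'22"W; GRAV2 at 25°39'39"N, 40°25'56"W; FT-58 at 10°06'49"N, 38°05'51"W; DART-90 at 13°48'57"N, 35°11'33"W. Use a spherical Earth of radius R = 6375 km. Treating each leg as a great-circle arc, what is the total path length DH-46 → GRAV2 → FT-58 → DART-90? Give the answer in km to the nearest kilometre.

3902 km

DH-46: φ = +30.26111°, λ = -24.60611°
GRAV2: φ = +25.66083°, λ = -40.43222°
FT-58: φ = +10.11361°, λ = -38.09750°
DART-90: φ = +13.81583°, λ = -35.19250°
DH-46→GRAV2: c = 0.256568 rad, d = 1635.62 km
GRAV2→FT-58: c = 0.274085 rad, d = 1747.29 km
FT-58→DART-90: c = 0.081452 rad, d = 519.26 km
Total = 1635.62 + 1747.29 + 519.26 = 3902.17 km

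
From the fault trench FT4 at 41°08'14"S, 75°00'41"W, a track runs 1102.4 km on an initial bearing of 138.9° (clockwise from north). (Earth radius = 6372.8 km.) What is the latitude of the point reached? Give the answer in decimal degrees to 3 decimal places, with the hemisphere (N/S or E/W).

FT4: φ = -41.13722°, λ = -75.01139°
δ = d/R = 1102.4/6372.8 = 0.172985 rad
φ₂ = arcsin(sin φ₁ cos δ + cos φ₁ sin δ cos θ)
   = arcsin(-0.65786·0.98508 + 0.75314·0.17212·-0.75356) = -48.22207°
λ₂ = λ₁ + atan2(sin θ sin δ cos φ₁, cos δ − sin φ₁ sin φ₂) = -65.23333°

48.222°S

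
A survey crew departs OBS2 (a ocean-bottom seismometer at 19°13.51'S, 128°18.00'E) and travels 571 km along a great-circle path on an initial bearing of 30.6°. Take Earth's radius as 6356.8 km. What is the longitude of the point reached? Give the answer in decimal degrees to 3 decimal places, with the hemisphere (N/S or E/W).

131.007°E

OBS2: φ = -19.22517°, λ = +128.30000°
δ = d/R = 571/6356.8 = 0.089825 rad
φ₂ = arcsin(sin φ₁ cos δ + cos φ₁ sin δ cos θ)
   = arcsin(-0.32928·0.99597 + 0.94423·0.08970·0.86074) = -14.77641°
λ₂ = λ₁ + atan2(sin θ sin δ cos φ₁, cos δ − sin φ₁ sin φ₂) = 131.00680°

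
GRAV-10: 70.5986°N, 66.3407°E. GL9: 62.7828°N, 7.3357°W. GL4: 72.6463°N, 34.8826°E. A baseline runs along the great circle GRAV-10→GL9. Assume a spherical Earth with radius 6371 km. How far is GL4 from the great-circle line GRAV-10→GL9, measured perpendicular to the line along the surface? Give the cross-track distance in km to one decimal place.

δ₁₃ = central angle GRAV-10→GL4 = 0.174585 rad  (haversine)
θ₁₃ = bearing GRAV-10→GL4 = 296.344°,  θ₁₂ = bearing GRAV-10→GL9 = 291.642°
dₓₜ = R·arcsin(sin δ₁₃ · sin(θ₁₃ − θ₁₂)) = 6371·arcsin(0.17370·sin(4.702°)) = 90.722 km
|dₓₜ| = 90.722 km

90.7 km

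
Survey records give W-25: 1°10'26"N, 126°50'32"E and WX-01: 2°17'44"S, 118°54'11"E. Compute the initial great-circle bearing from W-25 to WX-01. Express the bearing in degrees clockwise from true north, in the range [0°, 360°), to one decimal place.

246.4°

W-25: φ = +1.17389°, λ = +126.84222°
WX-01: φ = -2.29556°, λ = +118.90306°
Δλ = -7.9392°
y = sin Δλ · cos φ₂ = -0.138011
x = cos φ₁ sin φ₂ − sin φ₁ cos φ₂ cos Δλ = -0.060320
θ = atan2(y, x) = -113.6086° → 246.3914° (mod 360°)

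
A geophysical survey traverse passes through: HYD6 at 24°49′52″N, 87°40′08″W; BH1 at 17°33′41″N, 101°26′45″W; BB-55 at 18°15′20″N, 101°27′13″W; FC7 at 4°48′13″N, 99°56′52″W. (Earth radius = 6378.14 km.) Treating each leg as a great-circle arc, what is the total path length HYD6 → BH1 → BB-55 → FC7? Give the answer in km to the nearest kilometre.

HYD6: φ = +24.83111°, λ = -87.66889°
BH1: φ = +17.56139°, λ = -101.44583°
BB-55: φ = +18.25556°, λ = -101.45361°
FC7: φ = +4.80361°, λ = -99.94778°
HYD6→BH1: c = 0.257348 rad, d = 1641.40 km
BH1→BB-55: c = 0.012116 rad, d = 77.28 km
BB-55→FC7: c = 0.236181 rad, d = 1506.40 km
Total = 1641.40 + 77.28 + 1506.40 = 3225.08 km

3225 km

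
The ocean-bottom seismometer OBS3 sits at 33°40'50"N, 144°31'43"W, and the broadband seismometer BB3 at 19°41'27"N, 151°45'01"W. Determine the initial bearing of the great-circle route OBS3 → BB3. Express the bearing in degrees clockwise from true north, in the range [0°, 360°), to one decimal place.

206.5°

OBS3: φ = +33.68056°, λ = -144.52861°
BB3: φ = +19.69083°, λ = -151.75028°
Δλ = -7.2217°
y = sin Δλ · cos φ₂ = -0.118358
x = cos φ₁ sin φ₂ − sin φ₁ cos φ₂ cos Δλ = -0.237606
θ = atan2(y, x) = -153.5209° → 206.4791° (mod 360°)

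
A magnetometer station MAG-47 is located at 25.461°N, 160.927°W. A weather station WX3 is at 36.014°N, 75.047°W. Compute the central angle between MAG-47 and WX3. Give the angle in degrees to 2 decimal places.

72.23°

Δφ = 10.5530°,  Δλ = 85.8800°
a = sin²(Δφ/2) + cos φ₁ cos φ₂ sin²(Δλ/2) = 0.347379
c = 2·arcsin(√a) = 1.260604 rad = 72.2273°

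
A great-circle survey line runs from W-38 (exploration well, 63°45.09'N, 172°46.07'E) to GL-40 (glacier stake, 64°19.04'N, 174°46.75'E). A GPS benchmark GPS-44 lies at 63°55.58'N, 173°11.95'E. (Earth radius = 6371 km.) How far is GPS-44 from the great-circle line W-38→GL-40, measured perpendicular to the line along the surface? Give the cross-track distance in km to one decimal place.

4.6 km

W-38: φ = +63.75150°, λ = +172.76783°
GL-40: φ = +64.31733°, λ = +174.77917°
GPS-44: φ = +63.92633°, λ = +173.19917°
δ₁₃ = central angle W-38→GPS-44 = 0.004509 rad  (haversine)
θ₁₃ = bearing W-38→GPS-44 = 47.213°,  θ₁₂ = bearing W-38→GL-40 = 56.376°
dₓₜ = R·arcsin(sin δ₁₃ · sin(θ₁₃ − θ₁₂)) = 6371·arcsin(0.00451·sin(-9.163°)) = -4.574 km
|dₓₜ| = 4.574 km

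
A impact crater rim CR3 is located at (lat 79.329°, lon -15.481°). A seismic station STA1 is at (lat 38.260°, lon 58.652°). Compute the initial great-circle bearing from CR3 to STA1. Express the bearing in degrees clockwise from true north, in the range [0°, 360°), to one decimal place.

97.3°

Δλ = 74.1330°
y = sin Δλ · cos φ₂ = 0.755292
x = cos φ₁ sin φ₂ − sin φ₁ cos φ₂ cos Δλ = -0.096305
θ = atan2(y, x) = 97.2664° → 97.2664° (mod 360°)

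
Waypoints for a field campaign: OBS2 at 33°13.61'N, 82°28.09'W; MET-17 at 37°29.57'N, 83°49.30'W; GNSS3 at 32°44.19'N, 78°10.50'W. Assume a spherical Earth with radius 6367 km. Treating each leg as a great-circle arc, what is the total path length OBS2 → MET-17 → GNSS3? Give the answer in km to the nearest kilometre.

1226 km

OBS2: φ = +33.22683°, λ = -82.46817°
MET-17: φ = +37.49283°, λ = -83.82167°
GNSS3: φ = +32.73650°, λ = -78.17500°
OBS2→MET-17: c = 0.076905 rad, d = 489.65 km
MET-17→GNSS3: c = 0.115669 rad, d = 736.46 km
Total = 489.65 + 736.46 = 1226.12 km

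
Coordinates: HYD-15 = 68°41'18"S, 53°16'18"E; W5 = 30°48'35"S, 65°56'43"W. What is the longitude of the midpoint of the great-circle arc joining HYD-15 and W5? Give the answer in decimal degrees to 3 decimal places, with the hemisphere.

HYD-15: φ = -68.68833°, λ = +53.27167°
W5: φ = -30.80972°, λ = -65.94528°
Bx = cos φ₂ cos Δλ = -0.419231,  By = cos φ₂ sin Δλ = -0.749605
φₘ = atan2(sin φ₁ + sin φ₂, √((cos φ₁ + Bx)² + By²)) = -62.49748°
λₘ = λ₁ + atan2(By, cos φ₁ + Bx) = -40.98479°

40.985°W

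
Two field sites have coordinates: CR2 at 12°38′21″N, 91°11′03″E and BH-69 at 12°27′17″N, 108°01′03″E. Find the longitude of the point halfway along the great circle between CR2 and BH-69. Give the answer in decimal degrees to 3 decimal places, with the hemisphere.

99.604°E

CR2: φ = +12.63917°, λ = +91.18417°
BH-69: φ = +12.45472°, λ = +108.01750°
Bx = cos φ₂ cos Δλ = 0.934626,  By = cos φ₂ sin Δλ = 0.282774
φₘ = atan2(sin φ₁ + sin φ₂, √((cos φ₁ + Bx)² + By²)) = 12.67916°
λₘ = λ₁ + atan2(By, cos φ₁ + Bx) = 99.60387°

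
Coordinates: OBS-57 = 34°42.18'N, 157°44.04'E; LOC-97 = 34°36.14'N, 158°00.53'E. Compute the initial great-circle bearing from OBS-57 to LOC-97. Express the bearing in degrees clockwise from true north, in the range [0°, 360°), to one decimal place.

113.9°

OBS-57: φ = +34.70300°, λ = +157.73400°
LOC-97: φ = +34.60233°, λ = +158.00883°
Δλ = 0.2748°
y = sin Δλ · cos φ₂ = 0.003948
x = cos φ₁ sin φ₂ − sin φ₁ cos φ₂ cos Δλ = -0.001752
θ = atan2(y, x) = 113.9236° → 113.9236° (mod 360°)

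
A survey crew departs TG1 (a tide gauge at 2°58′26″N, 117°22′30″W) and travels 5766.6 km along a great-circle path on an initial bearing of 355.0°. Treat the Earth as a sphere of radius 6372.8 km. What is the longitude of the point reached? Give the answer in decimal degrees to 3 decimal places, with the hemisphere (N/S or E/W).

124.157°W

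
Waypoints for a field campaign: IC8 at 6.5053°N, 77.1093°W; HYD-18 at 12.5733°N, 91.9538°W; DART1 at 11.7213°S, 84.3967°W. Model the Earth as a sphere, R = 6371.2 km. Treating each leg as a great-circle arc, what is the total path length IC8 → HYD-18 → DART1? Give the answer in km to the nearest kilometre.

4589 km

IC8→HYD-18: c = 0.276444 rad, d = 1761.28 km
HYD-18→DART1: c = 0.443765 rad, d = 2827.32 km
Total = 1761.28 + 2827.32 = 4588.60 km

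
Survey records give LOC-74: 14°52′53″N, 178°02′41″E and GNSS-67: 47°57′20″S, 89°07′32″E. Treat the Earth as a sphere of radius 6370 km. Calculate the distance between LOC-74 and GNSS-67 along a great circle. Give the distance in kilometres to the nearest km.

11149 km

LOC-74: φ = +14.88139°, λ = +178.04472°
GNSS-67: φ = -47.95556°, λ = +89.12556°
Δφ = -62.8369°,  Δλ = -88.9192°
a = sin²(Δφ/2) + cos φ₁ cos φ₂ sin²(Δλ/2) = 0.589256
c = 2·arcsin(√a) = 1.750270 rad = 100.2831°
d = R·c = 6370 × 1.750270 = 11149.2 km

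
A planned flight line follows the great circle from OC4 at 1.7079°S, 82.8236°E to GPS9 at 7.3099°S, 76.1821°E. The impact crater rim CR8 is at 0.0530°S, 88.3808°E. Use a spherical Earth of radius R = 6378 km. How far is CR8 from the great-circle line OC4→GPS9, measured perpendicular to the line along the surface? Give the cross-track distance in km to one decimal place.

δ₁₃ = central angle OC4→CR8 = 0.101187 rad  (haversine)
θ₁₃ = bearing OC4→CR8 = 73.471°,  θ₁₂ = bearing OC4→GPS9 = 229.547°
dₓₜ = R·arcsin(sin δ₁₃ · sin(θ₁₃ − θ₁₂)) = 6378·arcsin(0.10101·sin(-156.076°)) = -261.338 km
|dₓₜ| = 261.338 km

261.3 km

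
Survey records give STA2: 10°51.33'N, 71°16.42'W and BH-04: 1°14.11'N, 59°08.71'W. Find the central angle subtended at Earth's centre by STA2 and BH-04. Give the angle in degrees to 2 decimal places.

15.42°

STA2: φ = +10.85550°, λ = -71.27367°
BH-04: φ = +1.23517°, λ = -59.14517°
Δφ = -9.6203°,  Δλ = 12.1285°
a = sin²(Δφ/2) + cos φ₁ cos φ₂ sin²(Δλ/2) = 0.017990
c = 2·arcsin(√a) = 0.269064 rad = 15.4162°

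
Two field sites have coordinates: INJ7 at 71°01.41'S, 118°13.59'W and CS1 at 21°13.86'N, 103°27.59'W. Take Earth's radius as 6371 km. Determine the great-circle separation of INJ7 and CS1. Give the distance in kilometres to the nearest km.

INJ7: φ = -71.02350°, λ = -118.22650°
CS1: φ = +21.23100°, λ = -103.45983°
Δφ = 92.2545°,  Δλ = 14.7667°
a = sin²(Δφ/2) + cos φ₁ cos φ₂ sin²(Δλ/2) = 0.524675
c = 2·arcsin(√a) = 1.620166 rad = 92.8287°
d = R·c = 6371 × 1.620166 = 10322.1 km

10322 km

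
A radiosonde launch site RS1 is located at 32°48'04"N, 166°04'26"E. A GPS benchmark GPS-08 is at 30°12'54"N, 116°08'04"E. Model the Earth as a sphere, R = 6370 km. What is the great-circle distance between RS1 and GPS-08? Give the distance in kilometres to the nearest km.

4698 km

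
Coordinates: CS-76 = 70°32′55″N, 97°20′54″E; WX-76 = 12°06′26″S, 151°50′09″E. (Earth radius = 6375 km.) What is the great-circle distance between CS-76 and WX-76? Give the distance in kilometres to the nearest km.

CS-76: φ = +70.54861°, λ = +97.34833°
WX-76: φ = -12.10722°, λ = +151.83583°
Δφ = -82.6558°,  Δλ = 54.4875°
a = sin²(Δφ/2) + cos φ₁ cos φ₂ sin²(Δλ/2) = 0.504318
c = 2·arcsin(√a) = 1.579432 rad = 90.4948°
d = R·c = 6375 × 1.579432 = 10068.9 km

10069 km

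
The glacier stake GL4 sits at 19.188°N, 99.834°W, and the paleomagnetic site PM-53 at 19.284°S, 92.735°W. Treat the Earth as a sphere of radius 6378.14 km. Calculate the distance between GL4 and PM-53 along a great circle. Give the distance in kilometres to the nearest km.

Δφ = -38.4720°,  Δλ = 7.0990°
a = sin²(Δφ/2) + cos φ₁ cos φ₂ sin²(Δλ/2) = 0.111961
c = 2·arcsin(√a) = 0.682373 rad = 39.0971°
d = R·c = 6378.14 × 0.682373 = 4352.3 km

4352 km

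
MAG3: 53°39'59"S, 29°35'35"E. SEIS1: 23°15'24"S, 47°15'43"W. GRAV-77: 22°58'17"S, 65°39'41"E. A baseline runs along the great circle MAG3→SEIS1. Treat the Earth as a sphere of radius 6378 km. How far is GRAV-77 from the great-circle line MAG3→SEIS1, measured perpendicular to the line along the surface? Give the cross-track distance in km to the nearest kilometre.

2129 km

MAG3: φ = -53.66639°, λ = +29.59306°
SEIS1: φ = -23.25667°, λ = -47.26194°
GRAV-77: φ = -22.97139°, λ = +65.66139°
δ₁₃ = central angle MAG3→GRAV-77 = 0.714635 rad  (haversine)
θ₁₃ = bearing MAG3→GRAV-77 = 55.806°,  θ₁₂ = bearing MAG3→SEIS1 = 265.805°
dₓₜ = R·arcsin(sin δ₁₃ · sin(θ₁₃ − θ₁₂)) = 6378·arcsin(0.65534·sin(-209.998°)) = 2129.095 km
|dₓₜ| = 2129.095 km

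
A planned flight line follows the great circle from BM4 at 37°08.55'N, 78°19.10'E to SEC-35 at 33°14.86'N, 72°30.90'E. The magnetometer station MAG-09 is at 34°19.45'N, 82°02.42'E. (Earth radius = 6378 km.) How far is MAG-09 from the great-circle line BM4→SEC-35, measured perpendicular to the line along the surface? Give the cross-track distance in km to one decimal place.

BM4: φ = +37.14250°, λ = +78.31833°
SEC-35: φ = +33.24767°, λ = +72.51500°
MAG-09: φ = +34.32417°, λ = +82.04033°
δ₁₃ = central angle BM4→MAG-09 = 0.072100 rad  (haversine)
θ₁₃ = bearing BM4→MAG-09 = 131.909°,  θ₁₂ = bearing BM4→SEC-35 = 232.309°
dₓₜ = R·arcsin(sin δ₁₃ · sin(θ₁₃ − θ₁₂)) = 6378·arcsin(0.07204·sin(-100.400°)) = -452.289 km
|dₓₜ| = 452.289 km

452.3 km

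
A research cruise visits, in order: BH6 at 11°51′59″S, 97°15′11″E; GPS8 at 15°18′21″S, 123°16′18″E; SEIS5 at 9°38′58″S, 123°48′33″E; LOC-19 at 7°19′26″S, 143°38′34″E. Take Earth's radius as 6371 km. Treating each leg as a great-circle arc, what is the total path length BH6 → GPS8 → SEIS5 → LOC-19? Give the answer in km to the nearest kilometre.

5664 km

BH6: φ = -11.86639°, λ = +97.25306°
GPS8: φ = -15.30583°, λ = +123.27167°
SEIS5: φ = -9.64944°, λ = +123.80917°
LOC-19: φ = -7.32389°, λ = +143.64278°
BH6→GPS8: c = 0.445178 rad, d = 2836.23 km
GPS8→SEIS5: c = 0.099146 rad, d = 631.66 km
SEIS5→LOC-19: c = 0.344707 rad, d = 2196.13 km
Total = 2836.23 + 631.66 + 2196.13 = 5664.01 km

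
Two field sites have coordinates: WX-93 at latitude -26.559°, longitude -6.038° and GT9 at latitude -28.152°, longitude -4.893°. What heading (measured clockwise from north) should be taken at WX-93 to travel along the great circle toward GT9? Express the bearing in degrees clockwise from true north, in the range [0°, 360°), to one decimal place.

Δλ = 1.1450°
y = sin Δλ · cos φ₂ = 0.017619
x = cos φ₁ sin φ₂ − sin φ₁ cos φ₂ cos Δλ = -0.027878
θ = atan2(y, x) = 147.7076° → 147.7076° (mod 360°)

147.7°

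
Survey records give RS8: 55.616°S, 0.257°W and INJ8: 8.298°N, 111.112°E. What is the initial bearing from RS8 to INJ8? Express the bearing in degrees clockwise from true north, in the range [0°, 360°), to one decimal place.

103.2°

Δλ = 111.3690°
y = sin Δλ · cos φ₂ = 0.921504
x = cos φ₁ sin φ₂ − sin φ₁ cos φ₂ cos Δλ = -0.216055
θ = atan2(y, x) = 103.1952° → 103.1952° (mod 360°)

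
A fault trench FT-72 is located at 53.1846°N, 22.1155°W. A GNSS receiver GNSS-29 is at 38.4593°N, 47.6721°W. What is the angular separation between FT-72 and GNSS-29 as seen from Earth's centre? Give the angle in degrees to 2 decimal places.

22.89°

Δφ = -14.7253°,  Δλ = -25.5566°
a = sin²(Δφ/2) + cos φ₁ cos φ₂ sin²(Δλ/2) = 0.039377
c = 2·arcsin(√a) = 0.399526 rad = 22.8911°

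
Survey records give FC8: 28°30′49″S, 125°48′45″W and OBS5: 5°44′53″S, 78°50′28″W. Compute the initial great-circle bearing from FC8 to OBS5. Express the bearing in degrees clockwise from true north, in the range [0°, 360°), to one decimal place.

72.0°

FC8: φ = -28.51361°, λ = -125.81250°
OBS5: φ = -5.74806°, λ = -78.84111°
Δλ = 46.9714°
y = sin Δλ · cos φ₂ = 0.727337
x = cos φ₁ sin φ₂ − sin φ₁ cos φ₂ cos Δλ = 0.236094
θ = atan2(y, x) = 72.0165° → 72.0165° (mod 360°)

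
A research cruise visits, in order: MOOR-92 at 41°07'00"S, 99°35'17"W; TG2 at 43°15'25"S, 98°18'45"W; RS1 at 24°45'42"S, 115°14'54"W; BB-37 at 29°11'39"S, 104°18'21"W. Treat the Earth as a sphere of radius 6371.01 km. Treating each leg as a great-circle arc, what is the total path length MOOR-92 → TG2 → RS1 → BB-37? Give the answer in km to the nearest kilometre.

4022 km

MOOR-92: φ = -41.11667°, λ = -99.58806°
TG2: φ = -43.25694°, λ = -98.31250°
RS1: φ = -24.76167°, λ = -115.24833°
BB-37: φ = -29.19417°, λ = -104.30583°
MOOR-92→TG2: c = 0.040834 rad, d = 260.15 km
TG2→RS1: c = 0.403559 rad, d = 2571.08 km
RS1→BB-37: c = 0.186840 rad, d = 1190.36 km
Total = 260.15 + 2571.08 + 1190.36 = 4021.59 km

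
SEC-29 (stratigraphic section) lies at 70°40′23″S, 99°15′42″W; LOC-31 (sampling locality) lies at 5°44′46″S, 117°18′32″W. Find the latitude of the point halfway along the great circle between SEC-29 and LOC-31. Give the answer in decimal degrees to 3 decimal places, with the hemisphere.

38.469°S

SEC-29: φ = -70.67306°, λ = -99.26167°
LOC-31: φ = -5.74611°, λ = -117.30889°
Bx = cos φ₂ cos Δλ = 0.946024,  By = cos φ₂ sin Δλ = -0.308244
φₘ = atan2(sin φ₁ + sin φ₂, √((cos φ₁ + Bx)² + By²)) = -38.46887°
λₘ = λ₁ + atan2(By, cos φ₁ + Bx) = -112.83240°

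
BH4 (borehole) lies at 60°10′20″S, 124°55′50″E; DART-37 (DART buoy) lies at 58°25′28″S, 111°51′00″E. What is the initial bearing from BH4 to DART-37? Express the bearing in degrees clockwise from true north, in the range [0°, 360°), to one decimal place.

279.0°

BH4: φ = -60.17222°, λ = +124.93056°
DART-37: φ = -58.42444°, λ = +111.85000°
Δλ = -13.0806°
y = sin Δλ · cos φ₂ = -0.118507
x = cos φ₁ sin φ₂ − sin φ₁ cos φ₂ cos Δλ = 0.018713
θ = atan2(y, x) = -81.0267° → 278.9733° (mod 360°)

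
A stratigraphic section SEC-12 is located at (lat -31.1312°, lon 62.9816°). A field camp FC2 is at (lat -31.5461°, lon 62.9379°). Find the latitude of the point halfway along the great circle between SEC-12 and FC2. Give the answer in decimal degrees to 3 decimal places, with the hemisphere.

Bx = cos φ₂ cos Δλ = 0.852219,  By = cos φ₂ sin Δλ = -0.000650
φₘ = atan2(sin φ₁ + sin φ₂, √((cos φ₁ + Bx)² + By²)) = -31.33865°
λₘ = λ₁ + atan2(By, cos φ₁ + Bx) = 62.95980°

31.339°S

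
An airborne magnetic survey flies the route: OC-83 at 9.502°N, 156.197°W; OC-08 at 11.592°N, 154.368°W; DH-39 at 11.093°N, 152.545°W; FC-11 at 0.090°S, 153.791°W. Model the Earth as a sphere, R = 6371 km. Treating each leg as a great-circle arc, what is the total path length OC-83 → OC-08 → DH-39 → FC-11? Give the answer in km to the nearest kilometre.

OC-83→OC-08: c = 0.048118 rad, d = 306.56 km
OC-08→DH-39: c = 0.032389 rad, d = 206.35 km
DH-39→FC-11: c = 0.196373 rad, d = 1251.09 km
Total = 306.56 + 206.35 + 1251.09 = 1764.00 km

1764 km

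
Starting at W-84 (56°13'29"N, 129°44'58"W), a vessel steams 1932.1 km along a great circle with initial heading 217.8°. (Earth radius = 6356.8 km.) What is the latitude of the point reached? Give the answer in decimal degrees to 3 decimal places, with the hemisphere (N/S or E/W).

41.426°N

W-84: φ = +56.22472°, λ = -129.74944°
δ = d/R = 1932.1/6356.8 = 0.303942 rad
φ₂ = arcsin(sin φ₁ cos δ + cos φ₁ sin δ cos θ)
   = arcsin(0.83122·0.95416 + 0.55594·0.29928·-0.79016) = 41.42629°
λ₂ = λ₁ + atan2(sin θ sin δ cos φ₁, cos δ − sin φ₁ sin φ₂) = -143.91004°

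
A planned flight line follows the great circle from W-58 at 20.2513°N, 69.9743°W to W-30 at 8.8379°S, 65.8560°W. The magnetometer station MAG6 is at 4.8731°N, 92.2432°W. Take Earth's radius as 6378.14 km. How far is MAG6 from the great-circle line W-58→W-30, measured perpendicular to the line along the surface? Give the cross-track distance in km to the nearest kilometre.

2682 km

δ₁₃ = central angle W-58→MAG6 = 0.463540 rad  (haversine)
θ₁₃ = bearing W-58→MAG6 = 237.617°,  θ₁₂ = bearing W-58→W-30 = 171.681°
dₓₜ = R·arcsin(sin δ₁₃ · sin(θ₁₃ − θ₁₂)) = 6378.14·arcsin(0.44712·sin(65.936°)) = 2682.304 km
|dₓₜ| = 2682.304 km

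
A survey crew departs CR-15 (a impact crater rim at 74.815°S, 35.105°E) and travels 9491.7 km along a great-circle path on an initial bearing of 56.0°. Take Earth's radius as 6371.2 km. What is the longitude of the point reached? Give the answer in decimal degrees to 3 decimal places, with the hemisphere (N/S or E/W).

δ = d/R = 9491.7/6371.2 = 1.489782 rad
φ₂ = arcsin(sin φ₁ cos δ + cos φ₁ sin δ cos θ)
   = arcsin(-0.96509·0.08093 + 0.26194·0.99672·0.55919) = 3.89295°
λ₂ = λ₁ + atan2(sin θ sin δ cos φ₁, cos δ − sin φ₁ sin φ₂) = 91.02229°

91.022°E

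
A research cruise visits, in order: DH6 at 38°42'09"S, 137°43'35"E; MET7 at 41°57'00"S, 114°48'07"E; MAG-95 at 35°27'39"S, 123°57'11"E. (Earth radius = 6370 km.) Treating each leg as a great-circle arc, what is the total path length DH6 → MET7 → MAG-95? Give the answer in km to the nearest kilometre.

DH6: φ = -38.70250°, λ = +137.72639°
MET7: φ = -41.95000°, λ = +114.80194°
MAG-95: φ = -35.46083°, λ = +123.95306°
DH6→MET7: c = 0.309280 rad, d = 1970.11 km
MET7→MAG-95: c = 0.168227 rad, d = 1071.61 km
Total = 1970.11 + 1071.61 = 3041.72 km

3042 km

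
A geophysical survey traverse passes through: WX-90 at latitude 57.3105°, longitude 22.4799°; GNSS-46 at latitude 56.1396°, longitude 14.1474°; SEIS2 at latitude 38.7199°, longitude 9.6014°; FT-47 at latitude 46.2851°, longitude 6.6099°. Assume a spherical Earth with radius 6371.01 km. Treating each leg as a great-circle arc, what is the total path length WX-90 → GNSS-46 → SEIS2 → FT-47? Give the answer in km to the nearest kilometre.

3366 km

WX-90→GNSS-46: c = 0.082308 rad, d = 524.39 km
GNSS-46→SEIS2: c = 0.308567 rad, d = 1965.88 km
SEIS2→FT-47: c = 0.137506 rad, d = 876.05 km
Total = 524.39 + 1965.88 + 876.05 = 3366.32 km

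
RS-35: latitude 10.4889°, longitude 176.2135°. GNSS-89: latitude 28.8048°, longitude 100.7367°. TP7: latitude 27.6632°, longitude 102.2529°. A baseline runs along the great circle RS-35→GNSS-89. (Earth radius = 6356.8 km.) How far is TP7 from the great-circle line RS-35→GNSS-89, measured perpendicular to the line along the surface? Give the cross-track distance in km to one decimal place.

132.0 km

δ₁₃ = central angle RS-35→TP7 = 1.239632 rad  (haversine)
θ₁₃ = bearing RS-35→TP7 = 295.826°,  θ₁₂ = bearing RS-35→GNSS-89 = 297.084°
dₓₜ = R·arcsin(sin δ₁₃ · sin(θ₁₃ − θ₁₂)) = 6356.8·arcsin(0.94566·sin(-1.258°)) = -131.959 km
|dₓₜ| = 131.959 km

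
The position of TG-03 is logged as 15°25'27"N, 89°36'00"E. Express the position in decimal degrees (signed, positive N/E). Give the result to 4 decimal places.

+15.4242°, +89.6000°

lat: 15.4242° N → +15.4242°
lon: 89.6000° E → +89.6000°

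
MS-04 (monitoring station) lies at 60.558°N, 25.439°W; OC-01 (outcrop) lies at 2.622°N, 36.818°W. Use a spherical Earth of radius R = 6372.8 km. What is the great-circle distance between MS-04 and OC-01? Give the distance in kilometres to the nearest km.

6516 km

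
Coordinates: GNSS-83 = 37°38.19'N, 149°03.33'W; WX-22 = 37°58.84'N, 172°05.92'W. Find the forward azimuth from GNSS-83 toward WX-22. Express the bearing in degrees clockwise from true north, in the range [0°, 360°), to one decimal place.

GNSS-83: φ = +37.63650°, λ = -149.05550°
WX-22: φ = +37.98067°, λ = -172.09867°
Δλ = -23.0432°
y = sin Δλ · cos φ₂ = -0.308528
x = cos φ₁ sin φ₂ − sin φ₁ cos φ₂ cos Δλ = 0.044412
θ = atan2(y, x) = -81.8087° → 278.1913° (mod 360°)

278.2°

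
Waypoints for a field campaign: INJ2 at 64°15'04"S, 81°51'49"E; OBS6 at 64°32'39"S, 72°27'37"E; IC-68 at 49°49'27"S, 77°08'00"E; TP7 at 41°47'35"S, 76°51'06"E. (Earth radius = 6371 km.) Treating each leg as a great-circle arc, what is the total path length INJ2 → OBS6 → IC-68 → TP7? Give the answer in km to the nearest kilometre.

INJ2: φ = -64.25111°, λ = +81.86361°
OBS6: φ = -64.54417°, λ = +72.46028°
IC-68: φ = -49.82417°, λ = +77.13333°
TP7: φ = -41.79306°, λ = +76.85167°
INJ2→OBS6: c = 0.071038 rad, d = 452.58 km
OBS6→IC-68: c = 0.260515 rad, d = 1659.74 km
IC-68→TP7: c = 0.140211 rad, d = 893.28 km
Total = 452.58 + 1659.74 + 893.28 = 3005.61 km

3006 km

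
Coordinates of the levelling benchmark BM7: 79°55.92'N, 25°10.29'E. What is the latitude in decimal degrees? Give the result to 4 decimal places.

79.9320°N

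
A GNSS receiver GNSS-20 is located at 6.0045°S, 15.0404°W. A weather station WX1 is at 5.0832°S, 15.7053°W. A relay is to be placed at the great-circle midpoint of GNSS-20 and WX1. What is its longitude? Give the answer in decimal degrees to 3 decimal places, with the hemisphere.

15.373°W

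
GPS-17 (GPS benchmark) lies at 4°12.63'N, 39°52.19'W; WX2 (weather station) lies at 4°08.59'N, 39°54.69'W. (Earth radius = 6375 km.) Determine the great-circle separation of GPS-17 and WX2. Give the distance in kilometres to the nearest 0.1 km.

GPS-17: φ = +4.21050°, λ = -39.86983°
WX2: φ = +4.14317°, λ = -39.91150°
Δφ = -0.0673°,  Δλ = -0.0417°
a = sin²(Δφ/2) + cos φ₁ cos φ₂ sin²(Δλ/2) = 0.000000
c = 2·arcsin(√a) = 0.001381 rad = 0.0791°
d = R·c = 6375 × 0.001381 = 8.8 km

8.8 km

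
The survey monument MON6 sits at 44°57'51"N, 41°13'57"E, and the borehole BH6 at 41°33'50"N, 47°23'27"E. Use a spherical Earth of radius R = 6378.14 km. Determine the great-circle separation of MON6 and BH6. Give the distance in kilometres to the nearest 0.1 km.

626.2 km

MON6: φ = +44.96417°, λ = +41.23250°
BH6: φ = +41.56389°, λ = +47.39083°
Δφ = -3.4003°,  Δλ = 6.1583°
a = sin²(Δφ/2) + cos φ₁ cos φ₂ sin²(Δλ/2) = 0.002408
c = 2·arcsin(√a) = 0.098177 rad = 5.6251°
d = R·c = 6378.14 × 0.098177 = 626.2 km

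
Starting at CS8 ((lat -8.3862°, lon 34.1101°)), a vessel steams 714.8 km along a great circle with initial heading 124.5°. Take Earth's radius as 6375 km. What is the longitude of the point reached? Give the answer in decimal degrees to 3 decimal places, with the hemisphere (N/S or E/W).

δ = d/R = 714.8/6375 = 0.112125 rad
φ₂ = arcsin(sin φ₁ cos δ + cos φ₁ sin δ cos θ)
   = arcsin(-0.14584·0.99372 + 0.98931·0.11189·-0.56641) = -11.98332°
λ₂ = λ₁ + atan2(sin θ sin δ cos φ₁, cos δ − sin φ₁ sin φ₂) = 39.51919°

39.519°E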